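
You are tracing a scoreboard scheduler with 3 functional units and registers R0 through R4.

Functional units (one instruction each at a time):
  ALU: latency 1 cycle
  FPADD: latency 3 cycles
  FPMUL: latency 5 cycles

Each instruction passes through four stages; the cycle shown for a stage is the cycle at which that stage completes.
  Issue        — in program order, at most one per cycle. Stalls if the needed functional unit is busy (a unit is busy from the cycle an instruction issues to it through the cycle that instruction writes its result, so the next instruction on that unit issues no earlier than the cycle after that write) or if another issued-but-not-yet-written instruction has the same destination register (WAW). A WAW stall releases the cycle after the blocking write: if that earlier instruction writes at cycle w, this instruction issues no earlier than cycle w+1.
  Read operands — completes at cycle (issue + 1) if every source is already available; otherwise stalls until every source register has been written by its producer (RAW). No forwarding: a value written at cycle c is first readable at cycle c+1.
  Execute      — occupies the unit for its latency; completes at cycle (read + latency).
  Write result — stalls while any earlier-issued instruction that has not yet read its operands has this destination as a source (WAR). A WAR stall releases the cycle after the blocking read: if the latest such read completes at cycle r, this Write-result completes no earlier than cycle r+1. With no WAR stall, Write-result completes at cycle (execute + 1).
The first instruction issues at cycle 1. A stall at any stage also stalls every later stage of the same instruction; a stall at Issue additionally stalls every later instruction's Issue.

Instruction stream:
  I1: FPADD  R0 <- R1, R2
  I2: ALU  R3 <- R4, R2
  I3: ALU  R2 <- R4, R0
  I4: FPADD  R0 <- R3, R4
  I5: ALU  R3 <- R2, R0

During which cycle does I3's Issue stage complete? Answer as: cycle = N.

cycle = 6

[1] I1 dispatched to FPADD
[2] I1 operands ready, I2 dispatched to ALU
[3] I2 operands ready
[4] I2 complete
[5] I1 complete, R3←I2
[6] R0←I1, I3 dispatched to ALU
[7] I3 operands ready, I4 dispatched to FPADD
[8] I3 complete, I4 operands ready
[9] R2←I3
[10] I5 dispatched to ALU
[11] I4 complete
[12] R0←I4
[13] I5 operands ready
[14] I5 complete
[15] R3←I5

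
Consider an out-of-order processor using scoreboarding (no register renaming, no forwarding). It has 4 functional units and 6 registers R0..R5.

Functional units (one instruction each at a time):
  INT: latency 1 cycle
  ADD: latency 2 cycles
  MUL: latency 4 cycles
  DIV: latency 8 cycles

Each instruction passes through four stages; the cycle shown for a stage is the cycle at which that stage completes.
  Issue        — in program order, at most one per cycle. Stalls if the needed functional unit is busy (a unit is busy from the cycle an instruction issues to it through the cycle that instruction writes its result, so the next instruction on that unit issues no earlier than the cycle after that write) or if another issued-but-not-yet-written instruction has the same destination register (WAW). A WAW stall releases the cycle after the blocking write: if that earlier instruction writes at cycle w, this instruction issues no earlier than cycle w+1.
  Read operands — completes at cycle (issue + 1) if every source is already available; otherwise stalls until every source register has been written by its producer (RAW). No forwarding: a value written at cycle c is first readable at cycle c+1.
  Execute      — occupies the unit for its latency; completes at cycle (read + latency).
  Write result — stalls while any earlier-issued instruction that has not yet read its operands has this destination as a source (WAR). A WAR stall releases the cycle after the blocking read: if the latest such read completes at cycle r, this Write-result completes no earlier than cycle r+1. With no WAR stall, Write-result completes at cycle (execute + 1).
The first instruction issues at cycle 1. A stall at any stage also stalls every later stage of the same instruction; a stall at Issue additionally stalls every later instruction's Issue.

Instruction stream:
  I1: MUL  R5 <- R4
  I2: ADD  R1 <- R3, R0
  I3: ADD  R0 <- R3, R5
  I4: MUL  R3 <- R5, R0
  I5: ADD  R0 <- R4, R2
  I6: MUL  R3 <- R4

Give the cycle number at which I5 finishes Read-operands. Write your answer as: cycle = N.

cycle = 13

cycle 1: I1 issues→MUL
cycle 2: I1 reads | I2 issues→ADD
cycle 3: I2 reads
cycle 5: I2 exec-done
cycle 6: I1 exec-done | I2 writes R1
cycle 7: I1 writes R5 | I3 issues→ADD
cycle 8: I3 reads | I4 issues→MUL
cycle 10: I3 exec-done
cycle 11: I3 writes R0
cycle 12: I4 reads | I5 issues→ADD
cycle 13: I5 reads
cycle 15: I5 exec-done
cycle 16: I4 exec-done | I5 writes R0
cycle 17: I4 writes R3
cycle 18: I6 issues→MUL
cycle 19: I6 reads
cycle 23: I6 exec-done
cycle 24: I6 writes R3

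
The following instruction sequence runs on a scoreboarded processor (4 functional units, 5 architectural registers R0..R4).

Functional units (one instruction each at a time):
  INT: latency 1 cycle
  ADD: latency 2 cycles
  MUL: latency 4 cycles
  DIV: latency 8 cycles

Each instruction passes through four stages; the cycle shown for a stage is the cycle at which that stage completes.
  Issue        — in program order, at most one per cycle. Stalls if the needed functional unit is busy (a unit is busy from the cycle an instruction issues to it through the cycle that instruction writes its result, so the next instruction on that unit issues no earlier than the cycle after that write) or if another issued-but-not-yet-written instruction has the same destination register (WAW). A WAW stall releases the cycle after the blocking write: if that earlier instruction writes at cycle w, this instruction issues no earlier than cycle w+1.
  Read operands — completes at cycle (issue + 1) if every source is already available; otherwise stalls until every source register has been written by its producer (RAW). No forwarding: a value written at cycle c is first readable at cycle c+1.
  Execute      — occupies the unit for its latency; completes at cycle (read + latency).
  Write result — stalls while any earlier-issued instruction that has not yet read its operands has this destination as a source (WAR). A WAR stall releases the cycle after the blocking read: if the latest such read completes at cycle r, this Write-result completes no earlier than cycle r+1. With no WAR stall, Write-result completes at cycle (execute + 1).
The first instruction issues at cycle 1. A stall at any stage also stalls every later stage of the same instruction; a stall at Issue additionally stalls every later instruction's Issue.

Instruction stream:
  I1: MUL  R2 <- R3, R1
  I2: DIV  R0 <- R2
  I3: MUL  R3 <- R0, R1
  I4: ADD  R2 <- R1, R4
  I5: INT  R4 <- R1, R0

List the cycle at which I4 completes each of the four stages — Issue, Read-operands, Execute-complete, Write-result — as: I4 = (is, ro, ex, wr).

I4 = (9, 10, 12, 13)

  I1 | 1 | 2 | 6 | 7
  I2 | 2 | 8 | 16 | 17   RAW R2: wait I1 write@7
  I3 | 8 | 18 | 22 | 23   struct: MUL busy until I1 writes@7 · RAW R0: wait I2 write@17
  I4 | 9 | 10 | 12 | 13
  I5 | 10 | 18 | 19 | 20   RAW R0: wait I2 write@17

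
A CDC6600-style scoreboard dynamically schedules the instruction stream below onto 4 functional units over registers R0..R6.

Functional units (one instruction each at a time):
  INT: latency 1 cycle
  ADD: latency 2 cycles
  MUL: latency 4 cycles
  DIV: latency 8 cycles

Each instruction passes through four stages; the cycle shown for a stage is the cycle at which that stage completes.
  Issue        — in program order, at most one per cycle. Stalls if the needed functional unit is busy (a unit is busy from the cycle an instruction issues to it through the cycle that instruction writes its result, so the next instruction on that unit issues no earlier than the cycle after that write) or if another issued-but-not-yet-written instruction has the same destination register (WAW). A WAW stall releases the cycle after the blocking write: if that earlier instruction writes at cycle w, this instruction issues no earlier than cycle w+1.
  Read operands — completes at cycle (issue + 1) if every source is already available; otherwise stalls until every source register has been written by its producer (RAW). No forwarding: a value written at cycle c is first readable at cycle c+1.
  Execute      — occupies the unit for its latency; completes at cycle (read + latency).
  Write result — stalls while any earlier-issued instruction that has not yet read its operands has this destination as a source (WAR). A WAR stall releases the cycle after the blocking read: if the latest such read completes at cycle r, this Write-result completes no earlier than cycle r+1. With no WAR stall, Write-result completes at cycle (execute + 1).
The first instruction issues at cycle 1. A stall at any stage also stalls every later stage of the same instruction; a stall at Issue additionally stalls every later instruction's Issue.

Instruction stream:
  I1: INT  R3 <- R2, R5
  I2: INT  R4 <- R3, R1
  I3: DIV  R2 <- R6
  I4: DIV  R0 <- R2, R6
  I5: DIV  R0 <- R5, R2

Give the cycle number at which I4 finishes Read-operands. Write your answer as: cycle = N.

cycle = 18

I1  is:1  ro:2  ex:3  wr:4
I2  is:5  ro:6  ex:7  wr:8  — struct: INT busy until I1 writes@4
I3  is:6  ro:7  ex:15  wr:16
I4  is:17  ro:18  ex:26  wr:27  — struct: DIV busy until I3 writes@16
I5  is:28  ro:29  ex:37  wr:38  — struct: DIV busy until I4 writes@27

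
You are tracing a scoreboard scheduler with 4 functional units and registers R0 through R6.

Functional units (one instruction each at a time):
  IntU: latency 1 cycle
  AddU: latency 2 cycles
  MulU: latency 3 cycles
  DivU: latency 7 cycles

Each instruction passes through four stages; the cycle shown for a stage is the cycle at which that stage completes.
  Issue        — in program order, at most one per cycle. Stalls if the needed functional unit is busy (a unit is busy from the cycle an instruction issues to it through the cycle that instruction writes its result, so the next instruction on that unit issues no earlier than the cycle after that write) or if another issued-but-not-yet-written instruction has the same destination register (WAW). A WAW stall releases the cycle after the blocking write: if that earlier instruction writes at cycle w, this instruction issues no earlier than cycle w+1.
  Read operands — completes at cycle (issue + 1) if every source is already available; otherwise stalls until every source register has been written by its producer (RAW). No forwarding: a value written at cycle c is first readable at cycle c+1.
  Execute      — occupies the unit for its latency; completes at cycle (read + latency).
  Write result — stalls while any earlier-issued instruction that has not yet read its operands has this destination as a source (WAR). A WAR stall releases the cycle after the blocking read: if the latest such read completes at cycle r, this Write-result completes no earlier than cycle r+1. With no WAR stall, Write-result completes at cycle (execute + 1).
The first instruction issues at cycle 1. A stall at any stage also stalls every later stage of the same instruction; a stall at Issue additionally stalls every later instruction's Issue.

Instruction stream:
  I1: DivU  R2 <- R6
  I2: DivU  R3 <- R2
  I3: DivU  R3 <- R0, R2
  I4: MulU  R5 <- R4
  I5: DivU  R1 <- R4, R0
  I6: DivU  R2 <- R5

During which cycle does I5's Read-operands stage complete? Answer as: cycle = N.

c1: I1 dispatched to DivU
c2: I1 operands ready
c9: I1 complete
c10: R2←I1
c11: I2 dispatched to DivU
c12: I2 operands ready
c19: I2 complete
c20: R3←I2
c21: I3 dispatched to DivU
c22: I3 operands ready · I4 dispatched to MulU
c23: I4 operands ready
c26: I4 complete
c27: R5←I4
c29: I3 complete
c30: R3←I3
c31: I5 dispatched to DivU
c32: I5 operands ready
c39: I5 complete
c40: R1←I5
c41: I6 dispatched to DivU
c42: I6 operands ready
c49: I6 complete
c50: R2←I6

cycle = 32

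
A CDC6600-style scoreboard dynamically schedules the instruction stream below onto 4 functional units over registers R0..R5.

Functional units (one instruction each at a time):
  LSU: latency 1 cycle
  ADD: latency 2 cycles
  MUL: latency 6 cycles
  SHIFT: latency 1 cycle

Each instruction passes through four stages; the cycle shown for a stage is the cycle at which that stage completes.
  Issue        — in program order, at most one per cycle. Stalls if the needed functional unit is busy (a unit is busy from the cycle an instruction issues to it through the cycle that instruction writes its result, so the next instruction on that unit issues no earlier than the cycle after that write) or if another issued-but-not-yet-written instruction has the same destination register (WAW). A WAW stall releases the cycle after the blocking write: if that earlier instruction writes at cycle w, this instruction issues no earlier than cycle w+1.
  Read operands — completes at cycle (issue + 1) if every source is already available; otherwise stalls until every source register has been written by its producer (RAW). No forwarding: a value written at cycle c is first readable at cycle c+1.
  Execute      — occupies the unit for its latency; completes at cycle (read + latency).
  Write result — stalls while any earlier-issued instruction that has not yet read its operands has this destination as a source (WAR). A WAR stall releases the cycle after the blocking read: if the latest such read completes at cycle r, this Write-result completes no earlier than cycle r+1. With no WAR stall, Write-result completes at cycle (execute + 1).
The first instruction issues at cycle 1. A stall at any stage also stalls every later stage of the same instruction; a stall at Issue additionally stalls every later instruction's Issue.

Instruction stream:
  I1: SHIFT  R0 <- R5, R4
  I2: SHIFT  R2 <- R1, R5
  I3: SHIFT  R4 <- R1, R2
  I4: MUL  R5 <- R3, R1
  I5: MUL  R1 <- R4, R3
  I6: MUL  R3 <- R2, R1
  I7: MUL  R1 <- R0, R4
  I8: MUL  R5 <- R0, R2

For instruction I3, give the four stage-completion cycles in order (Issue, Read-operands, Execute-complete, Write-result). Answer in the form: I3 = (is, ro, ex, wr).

I3 = (9, 10, 11, 12)

[I1] 1/2/3/4
[I2] 5/6/7/8  (struct: SHIFT busy until I1 writes@4)
[I3] 9/10/11/12  (struct: SHIFT busy until I2 writes@8)
[I4] 10/11/17/18
[I5] 19/20/26/27  (struct: MUL busy until I4 writes@18)
[I6] 28/29/35/36  (struct: MUL busy until I5 writes@27)
[I7] 37/38/44/45  (struct: MUL busy until I6 writes@36)
[I8] 46/47/53/54  (struct: MUL busy until I7 writes@45)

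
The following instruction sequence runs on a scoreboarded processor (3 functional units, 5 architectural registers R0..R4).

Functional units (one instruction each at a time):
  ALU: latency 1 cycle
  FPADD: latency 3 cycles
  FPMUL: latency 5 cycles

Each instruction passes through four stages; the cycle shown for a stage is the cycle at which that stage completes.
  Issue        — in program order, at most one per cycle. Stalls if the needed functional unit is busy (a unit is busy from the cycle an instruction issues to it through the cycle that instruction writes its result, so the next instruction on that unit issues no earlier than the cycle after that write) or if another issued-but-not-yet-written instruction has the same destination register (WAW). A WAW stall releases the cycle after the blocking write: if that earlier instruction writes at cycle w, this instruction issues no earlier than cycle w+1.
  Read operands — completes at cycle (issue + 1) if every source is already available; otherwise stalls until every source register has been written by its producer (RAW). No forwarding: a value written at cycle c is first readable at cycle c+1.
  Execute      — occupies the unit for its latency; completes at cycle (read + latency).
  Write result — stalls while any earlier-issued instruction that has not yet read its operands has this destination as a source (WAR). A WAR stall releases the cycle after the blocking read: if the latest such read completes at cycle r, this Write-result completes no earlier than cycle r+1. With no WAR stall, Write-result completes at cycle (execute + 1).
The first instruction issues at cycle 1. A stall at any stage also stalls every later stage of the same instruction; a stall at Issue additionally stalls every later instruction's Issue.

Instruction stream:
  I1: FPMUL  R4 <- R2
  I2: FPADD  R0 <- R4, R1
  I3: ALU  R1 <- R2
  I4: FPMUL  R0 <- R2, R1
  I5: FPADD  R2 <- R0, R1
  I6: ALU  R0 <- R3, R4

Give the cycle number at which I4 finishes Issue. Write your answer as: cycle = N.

cycle = 14

1) issue 1, read 2, done 7, write 8
2) issue 2, read 9, done 12, write 13  <RAW R4: wait I1 write@8>
3) issue 3, read 4, done 5, write 10  <WAR R1: wait I2 read@9>
4) issue 14, read 15, done 20, write 21  <WAW R0: wait I2 write@13>
5) issue 15, read 22, done 25, write 26  <RAW R0: wait I4 write@21>
6) issue 22, read 23, done 24, write 25  <WAW R0: wait I4 write@21>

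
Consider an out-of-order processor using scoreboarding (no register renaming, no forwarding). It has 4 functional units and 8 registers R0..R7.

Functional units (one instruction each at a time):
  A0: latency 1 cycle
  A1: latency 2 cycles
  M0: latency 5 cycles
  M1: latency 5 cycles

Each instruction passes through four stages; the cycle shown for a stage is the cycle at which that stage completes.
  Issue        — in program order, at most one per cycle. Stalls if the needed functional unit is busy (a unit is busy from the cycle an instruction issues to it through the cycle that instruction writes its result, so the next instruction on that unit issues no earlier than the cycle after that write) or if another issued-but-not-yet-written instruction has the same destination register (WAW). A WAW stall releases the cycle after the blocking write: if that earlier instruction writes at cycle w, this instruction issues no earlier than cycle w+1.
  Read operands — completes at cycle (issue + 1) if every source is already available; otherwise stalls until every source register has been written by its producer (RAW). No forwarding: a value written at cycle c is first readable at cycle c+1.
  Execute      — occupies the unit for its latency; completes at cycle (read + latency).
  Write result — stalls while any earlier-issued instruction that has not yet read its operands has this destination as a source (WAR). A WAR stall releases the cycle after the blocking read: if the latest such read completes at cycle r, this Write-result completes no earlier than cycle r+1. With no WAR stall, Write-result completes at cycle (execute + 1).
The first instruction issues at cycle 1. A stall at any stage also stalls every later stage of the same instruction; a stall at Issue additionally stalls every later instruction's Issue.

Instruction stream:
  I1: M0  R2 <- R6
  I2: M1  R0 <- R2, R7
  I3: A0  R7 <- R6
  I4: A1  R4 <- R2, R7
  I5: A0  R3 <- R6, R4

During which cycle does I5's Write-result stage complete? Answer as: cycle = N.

cycle = 17

c1: I1→M0
c2: I1 RO; I2→M1
c3: I3→A0
c4: I3 RO; I4→A1
c5: I3 EX
c7: I1 EX
c8: I1 WR R2
c9: I2 RO
c10: I3 WR R7
c11: I4 RO; I5→A0
c13: I4 EX
c14: I2 EX; I4 WR R4
c15: I2 WR R0; I5 RO
c16: I5 EX
c17: I5 WR R3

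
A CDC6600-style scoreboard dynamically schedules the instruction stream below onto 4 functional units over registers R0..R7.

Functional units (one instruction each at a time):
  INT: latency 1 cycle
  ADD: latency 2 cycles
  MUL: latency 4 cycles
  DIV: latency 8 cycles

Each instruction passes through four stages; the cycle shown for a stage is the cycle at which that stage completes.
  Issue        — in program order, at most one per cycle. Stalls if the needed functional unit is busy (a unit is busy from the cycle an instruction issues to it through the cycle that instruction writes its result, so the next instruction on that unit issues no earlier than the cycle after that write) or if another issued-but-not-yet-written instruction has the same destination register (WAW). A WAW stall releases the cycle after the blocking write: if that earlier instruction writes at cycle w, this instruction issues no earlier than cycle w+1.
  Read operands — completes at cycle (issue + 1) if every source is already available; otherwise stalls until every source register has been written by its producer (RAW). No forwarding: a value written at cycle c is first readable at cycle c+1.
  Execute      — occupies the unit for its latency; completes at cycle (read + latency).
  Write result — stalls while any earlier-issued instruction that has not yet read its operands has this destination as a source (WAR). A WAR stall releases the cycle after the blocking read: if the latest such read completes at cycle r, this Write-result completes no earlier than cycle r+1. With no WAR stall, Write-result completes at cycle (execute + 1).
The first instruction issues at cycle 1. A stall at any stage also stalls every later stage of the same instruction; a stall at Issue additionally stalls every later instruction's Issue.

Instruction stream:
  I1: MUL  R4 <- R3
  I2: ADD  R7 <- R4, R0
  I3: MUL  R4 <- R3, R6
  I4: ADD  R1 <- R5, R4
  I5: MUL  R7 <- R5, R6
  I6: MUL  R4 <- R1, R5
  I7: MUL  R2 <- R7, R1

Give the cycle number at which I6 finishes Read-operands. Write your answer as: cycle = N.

cycle = 23

I1  is:1  ro:2  ex:6  wr:7
I2  is:2  ro:8  ex:10  wr:11  — RAW R4: wait I1 write@7
I3  is:8  ro:9  ex:13  wr:14  — struct: MUL busy until I1 writes@7
I4  is:12  ro:15  ex:17  wr:18  — struct: ADD busy until I2 writes@11, RAW R4: wait I3 write@14
I5  is:15  ro:16  ex:20  wr:21  — struct: MUL busy until I3 writes@14
I6  is:22  ro:23  ex:27  wr:28  — struct: MUL busy until I5 writes@21
I7  is:29  ro:30  ex:34  wr:35  — struct: MUL busy until I6 writes@28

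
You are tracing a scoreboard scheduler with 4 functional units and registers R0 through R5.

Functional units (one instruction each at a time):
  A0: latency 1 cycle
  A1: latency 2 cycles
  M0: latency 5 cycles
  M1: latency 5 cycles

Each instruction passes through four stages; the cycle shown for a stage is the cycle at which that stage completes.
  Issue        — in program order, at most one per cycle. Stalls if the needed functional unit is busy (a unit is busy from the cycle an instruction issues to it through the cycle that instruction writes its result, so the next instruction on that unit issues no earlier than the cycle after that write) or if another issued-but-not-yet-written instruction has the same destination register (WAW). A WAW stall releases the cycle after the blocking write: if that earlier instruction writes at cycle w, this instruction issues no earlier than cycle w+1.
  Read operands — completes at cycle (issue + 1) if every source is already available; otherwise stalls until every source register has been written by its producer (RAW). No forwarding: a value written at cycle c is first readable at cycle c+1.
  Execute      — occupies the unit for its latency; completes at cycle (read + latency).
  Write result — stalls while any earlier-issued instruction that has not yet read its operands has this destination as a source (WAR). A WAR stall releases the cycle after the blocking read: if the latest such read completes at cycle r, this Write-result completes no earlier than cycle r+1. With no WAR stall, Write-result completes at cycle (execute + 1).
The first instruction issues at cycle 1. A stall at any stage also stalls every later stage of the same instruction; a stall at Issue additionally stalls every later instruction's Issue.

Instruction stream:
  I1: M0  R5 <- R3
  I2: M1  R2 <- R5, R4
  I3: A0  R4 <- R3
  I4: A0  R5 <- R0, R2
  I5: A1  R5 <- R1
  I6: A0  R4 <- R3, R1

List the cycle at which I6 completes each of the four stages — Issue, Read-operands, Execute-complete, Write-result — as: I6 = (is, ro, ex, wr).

c1: I1 issues→M0
c2: I1 reads; I2 issues→M1
c3: I3 issues→A0
c4: I3 reads
c5: I3 exec-done
c7: I1 exec-done
c8: I1 writes R5
c9: I2 reads
c10: I3 writes R4
c11: I4 issues→A0
c14: I2 exec-done
c15: I2 writes R2
c16: I4 reads
c17: I4 exec-done
c18: I4 writes R5
c19: I5 issues→A1
c20: I5 reads; I6 issues→A0
c21: I6 reads
c22: I5 exec-done; I6 exec-done
c23: I5 writes R5; I6 writes R4

I6 = (20, 21, 22, 23)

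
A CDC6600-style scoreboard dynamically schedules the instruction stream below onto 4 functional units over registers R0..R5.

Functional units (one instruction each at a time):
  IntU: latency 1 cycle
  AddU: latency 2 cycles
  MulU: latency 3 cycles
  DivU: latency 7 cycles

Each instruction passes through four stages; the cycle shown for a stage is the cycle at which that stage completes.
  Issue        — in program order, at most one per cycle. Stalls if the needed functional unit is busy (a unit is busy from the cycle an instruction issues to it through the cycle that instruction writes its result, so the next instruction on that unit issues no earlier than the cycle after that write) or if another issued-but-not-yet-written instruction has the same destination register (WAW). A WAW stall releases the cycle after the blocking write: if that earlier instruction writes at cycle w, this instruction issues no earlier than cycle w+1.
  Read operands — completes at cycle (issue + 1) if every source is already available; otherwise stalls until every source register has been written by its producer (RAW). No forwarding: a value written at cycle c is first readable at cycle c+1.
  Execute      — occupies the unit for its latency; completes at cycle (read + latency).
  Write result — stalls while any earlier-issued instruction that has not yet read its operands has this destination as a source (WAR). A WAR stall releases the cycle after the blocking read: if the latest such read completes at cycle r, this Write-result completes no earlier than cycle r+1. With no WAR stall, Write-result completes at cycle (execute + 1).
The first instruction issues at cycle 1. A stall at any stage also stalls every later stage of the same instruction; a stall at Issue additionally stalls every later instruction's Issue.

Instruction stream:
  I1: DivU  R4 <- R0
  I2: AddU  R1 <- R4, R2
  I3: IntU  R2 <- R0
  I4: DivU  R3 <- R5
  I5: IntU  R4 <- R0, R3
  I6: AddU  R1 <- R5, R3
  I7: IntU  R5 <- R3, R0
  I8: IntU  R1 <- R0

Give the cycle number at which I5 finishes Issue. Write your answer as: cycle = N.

I1: IS=1 RO=2 EX=9 WR=10
I2: IS=2 RO=11 EX=13 WR=14  [RAW R4: wait I1 write@10]
I3: IS=3 RO=4 EX=5 WR=12  [WAR R2: wait I2 read@11]
I4: IS=11 RO=12 EX=19 WR=20  [struct: DivU busy until I1 writes@10]
I5: IS=13 RO=21 EX=22 WR=23  [struct: IntU busy until I3 writes@12; RAW R3: wait I4 write@20]
I6: IS=15 RO=21 EX=23 WR=24  [struct: AddU busy until I2 writes@14; RAW R3: wait I4 write@20]
I7: IS=24 RO=25 EX=26 WR=27  [struct: IntU busy until I5 writes@23]
I8: IS=28 RO=29 EX=30 WR=31  [struct: IntU busy until I7 writes@27]

cycle = 13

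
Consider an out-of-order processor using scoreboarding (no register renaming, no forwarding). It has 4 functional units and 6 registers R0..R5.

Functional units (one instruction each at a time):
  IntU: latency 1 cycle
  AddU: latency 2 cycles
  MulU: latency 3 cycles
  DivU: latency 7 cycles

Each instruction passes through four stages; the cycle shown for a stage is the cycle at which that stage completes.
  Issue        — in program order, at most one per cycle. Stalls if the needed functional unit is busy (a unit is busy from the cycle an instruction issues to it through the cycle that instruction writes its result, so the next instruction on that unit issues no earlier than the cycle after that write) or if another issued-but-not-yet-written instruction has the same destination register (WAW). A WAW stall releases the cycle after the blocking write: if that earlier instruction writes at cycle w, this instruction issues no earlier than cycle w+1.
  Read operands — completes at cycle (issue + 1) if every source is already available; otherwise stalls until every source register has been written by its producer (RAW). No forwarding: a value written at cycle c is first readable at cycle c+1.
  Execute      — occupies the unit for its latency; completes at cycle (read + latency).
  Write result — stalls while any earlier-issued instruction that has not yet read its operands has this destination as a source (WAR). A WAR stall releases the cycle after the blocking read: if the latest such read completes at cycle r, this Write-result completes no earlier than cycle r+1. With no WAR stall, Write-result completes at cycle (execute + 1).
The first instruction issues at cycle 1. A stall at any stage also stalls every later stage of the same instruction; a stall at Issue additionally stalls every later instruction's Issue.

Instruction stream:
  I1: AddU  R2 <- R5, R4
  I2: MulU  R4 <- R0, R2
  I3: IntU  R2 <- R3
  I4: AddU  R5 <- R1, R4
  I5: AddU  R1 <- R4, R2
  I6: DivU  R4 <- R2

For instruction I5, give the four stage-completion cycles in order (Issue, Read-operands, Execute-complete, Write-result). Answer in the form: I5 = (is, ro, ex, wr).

1) issue 1, read 2, done 4, write 5
2) issue 2, read 6, done 9, write 10  <RAW R2: wait I1 write@5>
3) issue 6, read 7, done 8, write 9  <WAW R2: wait I1 write@5>
4) issue 7, read 11, done 13, write 14  <RAW R4: wait I2 write@10>
5) issue 15, read 16, done 18, write 19  <struct: AddU busy until I4 writes@14>
6) issue 16, read 17, done 24, write 25

I5 = (15, 16, 18, 19)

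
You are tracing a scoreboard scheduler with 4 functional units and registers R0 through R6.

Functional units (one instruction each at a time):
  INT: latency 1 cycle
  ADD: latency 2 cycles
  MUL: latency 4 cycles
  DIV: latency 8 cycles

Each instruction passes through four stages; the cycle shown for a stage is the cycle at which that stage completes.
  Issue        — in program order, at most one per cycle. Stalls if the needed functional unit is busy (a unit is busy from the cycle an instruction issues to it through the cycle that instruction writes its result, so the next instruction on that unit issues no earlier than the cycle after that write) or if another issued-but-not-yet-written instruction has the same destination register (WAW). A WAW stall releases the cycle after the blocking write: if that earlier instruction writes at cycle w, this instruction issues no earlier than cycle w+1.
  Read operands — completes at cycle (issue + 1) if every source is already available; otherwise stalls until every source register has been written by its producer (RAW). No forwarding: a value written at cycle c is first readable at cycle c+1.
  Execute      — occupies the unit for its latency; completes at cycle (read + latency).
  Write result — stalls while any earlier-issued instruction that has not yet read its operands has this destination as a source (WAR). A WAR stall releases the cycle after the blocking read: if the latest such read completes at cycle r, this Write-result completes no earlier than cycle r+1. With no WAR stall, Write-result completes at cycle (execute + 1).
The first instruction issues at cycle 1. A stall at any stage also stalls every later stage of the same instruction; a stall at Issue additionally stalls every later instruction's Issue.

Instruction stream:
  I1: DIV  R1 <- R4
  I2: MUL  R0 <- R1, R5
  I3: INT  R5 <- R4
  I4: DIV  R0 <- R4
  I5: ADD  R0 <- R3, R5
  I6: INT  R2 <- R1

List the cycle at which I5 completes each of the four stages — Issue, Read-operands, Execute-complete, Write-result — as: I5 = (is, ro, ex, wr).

I5 = (29, 30, 32, 33)

I1: IS=1 RO=2 EX=10 WR=11
I2: IS=2 RO=12 EX=16 WR=17  [RAW R1: wait I1 write@11]
I3: IS=3 RO=4 EX=5 WR=13  [WAR R5: wait I2 read@12]
I4: IS=18 RO=19 EX=27 WR=28  [WAW R0: wait I2 write@17]
I5: IS=29 RO=30 EX=32 WR=33  [WAW R0: wait I4 write@28]
I6: IS=30 RO=31 EX=32 WR=33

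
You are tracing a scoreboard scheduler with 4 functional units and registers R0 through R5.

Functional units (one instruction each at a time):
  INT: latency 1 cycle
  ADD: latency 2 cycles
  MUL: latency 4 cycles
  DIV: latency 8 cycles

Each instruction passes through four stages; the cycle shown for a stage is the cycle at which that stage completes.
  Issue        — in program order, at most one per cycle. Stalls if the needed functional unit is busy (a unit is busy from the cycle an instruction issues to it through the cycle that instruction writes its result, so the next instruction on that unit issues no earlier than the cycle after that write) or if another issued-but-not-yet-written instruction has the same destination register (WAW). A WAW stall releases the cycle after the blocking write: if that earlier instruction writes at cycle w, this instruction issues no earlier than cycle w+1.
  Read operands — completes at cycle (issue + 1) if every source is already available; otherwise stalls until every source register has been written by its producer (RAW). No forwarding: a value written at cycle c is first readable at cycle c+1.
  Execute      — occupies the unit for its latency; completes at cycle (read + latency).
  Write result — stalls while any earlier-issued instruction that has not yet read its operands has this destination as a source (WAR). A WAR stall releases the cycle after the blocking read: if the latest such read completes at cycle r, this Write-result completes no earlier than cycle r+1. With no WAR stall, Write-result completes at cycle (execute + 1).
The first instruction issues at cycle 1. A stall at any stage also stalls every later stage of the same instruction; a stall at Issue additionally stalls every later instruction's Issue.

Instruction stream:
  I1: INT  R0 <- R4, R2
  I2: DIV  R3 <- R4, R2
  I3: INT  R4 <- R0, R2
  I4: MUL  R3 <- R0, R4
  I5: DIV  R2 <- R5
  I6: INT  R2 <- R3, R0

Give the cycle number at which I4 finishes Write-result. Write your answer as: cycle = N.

  I1 | 1 | 2 | 3 | 4
  I2 | 2 | 3 | 11 | 12
  I3 | 5 | 6 | 7 | 8   struct: INT busy until I1 writes@4
  I4 | 13 | 14 | 18 | 19   WAW R3: wait I2 write@12
  I5 | 14 | 15 | 23 | 24
  I6 | 25 | 26 | 27 | 28   WAW R2: wait I5 write@24

cycle = 19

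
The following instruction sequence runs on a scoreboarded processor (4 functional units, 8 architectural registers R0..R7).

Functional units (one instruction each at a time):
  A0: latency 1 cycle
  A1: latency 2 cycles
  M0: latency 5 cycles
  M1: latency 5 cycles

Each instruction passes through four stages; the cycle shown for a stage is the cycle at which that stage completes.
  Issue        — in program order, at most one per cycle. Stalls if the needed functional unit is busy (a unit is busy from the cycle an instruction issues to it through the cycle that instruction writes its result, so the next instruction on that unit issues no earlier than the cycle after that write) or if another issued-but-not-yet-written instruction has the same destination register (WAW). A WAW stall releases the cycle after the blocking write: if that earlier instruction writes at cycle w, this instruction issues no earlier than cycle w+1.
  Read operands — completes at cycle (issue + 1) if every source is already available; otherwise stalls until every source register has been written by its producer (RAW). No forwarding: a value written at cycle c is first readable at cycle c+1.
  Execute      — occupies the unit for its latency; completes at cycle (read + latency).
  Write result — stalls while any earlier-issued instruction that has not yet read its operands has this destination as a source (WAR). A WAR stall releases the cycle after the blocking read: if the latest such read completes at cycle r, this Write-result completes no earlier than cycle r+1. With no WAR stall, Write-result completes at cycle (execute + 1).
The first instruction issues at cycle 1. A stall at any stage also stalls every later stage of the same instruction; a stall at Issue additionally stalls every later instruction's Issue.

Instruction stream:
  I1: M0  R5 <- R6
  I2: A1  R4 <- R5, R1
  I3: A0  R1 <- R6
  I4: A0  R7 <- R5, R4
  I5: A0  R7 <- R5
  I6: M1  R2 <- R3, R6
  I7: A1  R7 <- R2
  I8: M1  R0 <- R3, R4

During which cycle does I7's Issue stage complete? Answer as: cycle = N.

cycle = 20

I1  is:1  ro:2  ex:7  wr:8
I2  is:2  ro:9  ex:11  wr:12  — RAW R5: wait I1 write@8
I3  is:3  ro:4  ex:5  wr:10  — WAR R1: wait I2 read@9
I4  is:11  ro:13  ex:14  wr:15  — struct: A0 busy until I3 writes@10, RAW R4: wait I2 write@12
I5  is:16  ro:17  ex:18  wr:19  — struct: A0 busy until I4 writes@15
I6  is:17  ro:18  ex:23  wr:24
I7  is:20  ro:25  ex:27  wr:28  — WAW R7: wait I5 write@19, RAW R2: wait I6 write@24
I8  is:25  ro:26  ex:31  wr:32  — struct: M1 busy until I6 writes@24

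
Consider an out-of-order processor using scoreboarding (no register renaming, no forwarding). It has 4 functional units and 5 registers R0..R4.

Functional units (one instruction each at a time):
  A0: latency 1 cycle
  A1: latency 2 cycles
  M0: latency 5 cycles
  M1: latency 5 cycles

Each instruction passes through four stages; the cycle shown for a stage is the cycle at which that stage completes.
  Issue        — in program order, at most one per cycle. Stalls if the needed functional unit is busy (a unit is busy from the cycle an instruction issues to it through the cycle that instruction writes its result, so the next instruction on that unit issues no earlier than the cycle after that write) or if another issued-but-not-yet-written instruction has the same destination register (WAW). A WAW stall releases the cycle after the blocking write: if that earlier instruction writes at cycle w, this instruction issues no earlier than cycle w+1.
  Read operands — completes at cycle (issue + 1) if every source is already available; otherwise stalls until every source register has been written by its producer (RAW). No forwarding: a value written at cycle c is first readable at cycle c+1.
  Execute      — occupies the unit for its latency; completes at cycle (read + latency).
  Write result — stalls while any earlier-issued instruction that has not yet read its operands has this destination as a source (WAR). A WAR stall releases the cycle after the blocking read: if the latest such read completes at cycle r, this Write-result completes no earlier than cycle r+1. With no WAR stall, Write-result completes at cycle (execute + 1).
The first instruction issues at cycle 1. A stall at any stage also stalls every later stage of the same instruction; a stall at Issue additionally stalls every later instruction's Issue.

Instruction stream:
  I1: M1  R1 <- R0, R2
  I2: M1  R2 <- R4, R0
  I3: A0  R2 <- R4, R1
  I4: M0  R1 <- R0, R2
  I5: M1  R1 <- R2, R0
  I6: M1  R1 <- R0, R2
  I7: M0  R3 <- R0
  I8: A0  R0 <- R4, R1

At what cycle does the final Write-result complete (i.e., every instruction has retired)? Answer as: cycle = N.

[I1] 1/2/7/8
[I2] 9/10/15/16  (struct: M1 busy until I1 writes@8)
[I3] 17/18/19/20  (WAW R2: wait I2 write@16)
[I4] 18/21/26/27  (RAW R2: wait I3 write@20)
[I5] 28/29/34/35  (WAW R1: wait I4 write@27)
[I6] 36/37/42/43  (struct: M1 busy until I5 writes@35)
[I7] 37/38/43/44
[I8] 38/44/45/46  (RAW R1: wait I6 write@43)

cycle = 46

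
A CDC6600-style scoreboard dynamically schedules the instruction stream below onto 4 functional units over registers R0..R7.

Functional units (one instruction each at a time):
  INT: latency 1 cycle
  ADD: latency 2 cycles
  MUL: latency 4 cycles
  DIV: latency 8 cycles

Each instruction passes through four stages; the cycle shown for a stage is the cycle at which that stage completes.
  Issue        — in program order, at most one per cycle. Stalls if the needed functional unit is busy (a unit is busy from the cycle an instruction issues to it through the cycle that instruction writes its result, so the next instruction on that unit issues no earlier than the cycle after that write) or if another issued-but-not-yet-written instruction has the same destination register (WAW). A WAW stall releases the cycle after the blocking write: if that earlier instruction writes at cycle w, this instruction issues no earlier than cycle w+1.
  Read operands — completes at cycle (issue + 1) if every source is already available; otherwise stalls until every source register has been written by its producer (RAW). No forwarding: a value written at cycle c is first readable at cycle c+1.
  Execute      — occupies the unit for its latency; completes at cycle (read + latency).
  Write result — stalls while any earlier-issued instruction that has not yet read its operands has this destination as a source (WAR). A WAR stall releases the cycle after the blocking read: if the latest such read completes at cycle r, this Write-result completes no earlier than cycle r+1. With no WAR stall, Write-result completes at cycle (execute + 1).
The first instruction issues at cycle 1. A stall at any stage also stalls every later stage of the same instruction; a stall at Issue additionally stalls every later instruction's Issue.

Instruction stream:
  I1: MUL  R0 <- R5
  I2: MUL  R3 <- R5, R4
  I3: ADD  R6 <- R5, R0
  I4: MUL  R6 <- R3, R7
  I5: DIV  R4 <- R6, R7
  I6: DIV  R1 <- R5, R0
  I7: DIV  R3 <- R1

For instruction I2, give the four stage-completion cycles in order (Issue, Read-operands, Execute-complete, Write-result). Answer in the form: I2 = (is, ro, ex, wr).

I2 = (8, 9, 13, 14)

c1: I1 issues→MUL
c2: I1 reads
c6: I1 exec-done
c7: I1 writes R0
c8: I2 issues→MUL
c9: I2 reads | I3 issues→ADD
c10: I3 reads
c12: I3 exec-done
c13: I2 exec-done | I3 writes R6
c14: I2 writes R3
c15: I4 issues→MUL
c16: I4 reads | I5 issues→DIV
c20: I4 exec-done
c21: I4 writes R6
c22: I5 reads
c30: I5 exec-done
c31: I5 writes R4
c32: I6 issues→DIV
c33: I6 reads
c41: I6 exec-done
c42: I6 writes R1
c43: I7 issues→DIV
c44: I7 reads
c52: I7 exec-done
c53: I7 writes R3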